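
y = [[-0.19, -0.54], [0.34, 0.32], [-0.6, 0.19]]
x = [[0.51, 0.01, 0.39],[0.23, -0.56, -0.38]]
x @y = [[-0.33, -0.20], [-0.01, -0.38]]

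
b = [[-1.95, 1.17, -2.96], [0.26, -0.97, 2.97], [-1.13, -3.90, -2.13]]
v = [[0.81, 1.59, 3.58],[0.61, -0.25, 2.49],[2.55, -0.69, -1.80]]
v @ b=[[-5.21, -14.56, -5.3], [-4.07, -8.75, -7.85], [-3.12, 10.67, -5.76]]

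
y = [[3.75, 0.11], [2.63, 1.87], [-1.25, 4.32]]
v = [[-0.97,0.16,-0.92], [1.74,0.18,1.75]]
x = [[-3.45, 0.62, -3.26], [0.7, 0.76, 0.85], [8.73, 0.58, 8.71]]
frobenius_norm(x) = 13.31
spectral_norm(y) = 4.75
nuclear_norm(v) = 3.04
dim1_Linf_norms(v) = [0.97, 1.75]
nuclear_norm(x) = 14.35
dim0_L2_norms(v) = [1.99, 0.24, 1.98]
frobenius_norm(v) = 2.82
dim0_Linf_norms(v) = [1.74, 0.18, 1.75]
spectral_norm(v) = 2.81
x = y @ v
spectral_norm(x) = 13.26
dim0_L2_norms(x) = [9.41, 1.14, 9.34]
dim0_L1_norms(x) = [12.88, 1.96, 12.82]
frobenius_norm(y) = 6.69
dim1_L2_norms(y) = [3.75, 3.23, 4.5]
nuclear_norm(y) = 9.46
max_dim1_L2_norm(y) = 4.5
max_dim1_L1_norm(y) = 5.57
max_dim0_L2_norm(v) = 1.99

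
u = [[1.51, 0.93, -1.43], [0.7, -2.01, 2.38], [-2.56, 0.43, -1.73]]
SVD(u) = [[0.21,  0.76,  0.62], [-0.74,  -0.29,  0.6], [0.64,  -0.58,  0.50]] @ diag([4.151484152279532, 2.756346851749424, 0.5324766344384669]) @ [[-0.44, 0.47, -0.76], [0.88, 0.38, -0.28], [0.16, -0.80, -0.58]]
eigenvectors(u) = [[-0.82, -0.28, -0.05], [0.17, 0.81, 0.87], [0.54, -0.52, 0.49]]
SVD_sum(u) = [[-0.38,0.4,-0.65], [1.37,-1.45,2.34], [-1.18,1.25,-2.03]] + [[1.84, 0.79, -0.58], [-0.72, -0.31, 0.23], [-1.42, -0.61, 0.45]] + [[0.05, -0.26, -0.19],[0.05, -0.26, -0.19],[0.04, -0.21, -0.16]]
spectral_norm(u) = 4.15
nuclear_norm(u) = 7.44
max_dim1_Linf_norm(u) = 2.56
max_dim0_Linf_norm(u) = 2.56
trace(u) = -2.23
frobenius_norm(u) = 5.01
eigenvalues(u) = [2.27, -3.79, -0.71]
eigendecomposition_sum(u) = [[2.02,0.39,-0.49], [-0.41,-0.08,0.1], [-1.34,-0.26,0.33]] + [[-0.54, 0.51, -0.97], [1.53, -1.47, 2.77], [-0.99, 0.95, -1.78]] + [[0.02, 0.03, 0.03], [-0.42, -0.46, -0.49], [-0.23, -0.26, -0.27]]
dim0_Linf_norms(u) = [2.56, 2.01, 2.38]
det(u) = 6.09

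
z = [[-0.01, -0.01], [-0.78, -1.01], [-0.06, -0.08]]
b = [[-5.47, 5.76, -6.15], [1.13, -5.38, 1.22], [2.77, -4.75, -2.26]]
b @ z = [[-4.07, -5.27],[4.11, 5.32],[3.81, 4.95]]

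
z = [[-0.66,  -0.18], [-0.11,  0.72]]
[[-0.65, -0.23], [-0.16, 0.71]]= z @ [[1.00, 0.07], [-0.07, 1.0]]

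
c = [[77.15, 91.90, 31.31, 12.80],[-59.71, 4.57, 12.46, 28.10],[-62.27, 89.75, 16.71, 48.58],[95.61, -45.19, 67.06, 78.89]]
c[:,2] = [31.31, 12.46, 16.71, 67.06]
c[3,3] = 78.89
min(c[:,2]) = 12.46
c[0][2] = 31.31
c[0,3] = 12.8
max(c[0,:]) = 91.9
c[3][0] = 95.61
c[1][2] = 12.46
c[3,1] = -45.19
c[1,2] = 12.46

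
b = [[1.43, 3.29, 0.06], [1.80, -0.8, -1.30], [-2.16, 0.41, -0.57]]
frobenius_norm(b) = 4.86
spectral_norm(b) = 3.65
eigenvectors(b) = [[(0.79+0j), (0.33-0.34j), 0.33+0.34j], [(0.47+0j), -0.20+0.44j, (-0.2-0.44j)], [-0.39+0.00j, (0.74+0j), (0.74-0j)]]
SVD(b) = [[-0.96, 0.24, 0.12], [-0.1, -0.74, 0.67], [0.25, 0.63, 0.74]] @ diag([3.649585107581626, 2.9279509927638503, 1.3072228297010366]) @ [[-0.57, -0.82, -0.02], [-0.8, 0.56, 0.21], [-0.16, 0.14, -0.98]]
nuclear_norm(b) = 7.88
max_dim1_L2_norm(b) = 3.59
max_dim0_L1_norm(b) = 5.39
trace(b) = 0.06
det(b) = 13.97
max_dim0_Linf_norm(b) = 3.29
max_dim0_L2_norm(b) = 3.41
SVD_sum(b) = [[2.01, 2.88, 0.07], [0.20, 0.28, 0.01], [-0.52, -0.75, -0.02]] + [[-0.56, 0.39, 0.15], [1.74, -1.2, -0.46], [-1.48, 1.03, 0.39]] + [[-0.03, 0.02, -0.16], [-0.14, 0.12, -0.85], [-0.15, 0.13, -0.94]]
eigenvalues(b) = [(3.34+0j), (-1.64+1.22j), (-1.64-1.22j)]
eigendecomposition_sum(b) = [[2.12+0.00j, (1.64+0j), -0.51+0.00j], [(1.25+0j), 0.96+0.00j, -0.30+0.00j], [(-1.04-0j), (-0.8+0j), (0.25+0j)]] + [[-0.35+0.16j, 0.83+0.27j, 0.29+0.65j], [(0.27-0.27j), (-0.88+0.03j), (-0.5-0.51j)], [(-0.56-0.22j), 0.61+1.22j, (-0.41+1.03j)]] + [[-0.35-0.16j, 0.83-0.27j, (0.29-0.65j)],[0.27+0.27j, (-0.88-0.03j), (-0.5+0.51j)],[-0.56+0.22j, (0.61-1.22j), (-0.41-1.03j)]]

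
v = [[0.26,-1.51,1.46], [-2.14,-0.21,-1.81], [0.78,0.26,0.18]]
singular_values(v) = [3.15, 1.77, 0.2]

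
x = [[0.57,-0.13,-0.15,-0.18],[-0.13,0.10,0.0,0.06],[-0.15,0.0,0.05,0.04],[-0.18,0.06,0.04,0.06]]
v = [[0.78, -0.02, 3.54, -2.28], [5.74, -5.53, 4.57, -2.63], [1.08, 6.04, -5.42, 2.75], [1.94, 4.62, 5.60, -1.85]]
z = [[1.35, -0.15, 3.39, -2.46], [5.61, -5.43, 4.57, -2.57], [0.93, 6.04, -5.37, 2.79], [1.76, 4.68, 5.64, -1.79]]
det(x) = 0.00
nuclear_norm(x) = 0.79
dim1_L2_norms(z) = [4.4, 9.4, 8.6, 7.75]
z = x + v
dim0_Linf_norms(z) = [5.61, 6.04, 5.64, 2.79]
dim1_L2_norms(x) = [0.63, 0.17, 0.16, 0.2]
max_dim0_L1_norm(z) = 18.97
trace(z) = -11.24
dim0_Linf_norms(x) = [0.57, 0.13, 0.15, 0.18]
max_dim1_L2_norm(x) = 0.63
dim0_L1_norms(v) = [9.54, 16.21, 19.13, 9.51]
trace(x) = 0.78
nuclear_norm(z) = 25.92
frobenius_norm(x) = 0.70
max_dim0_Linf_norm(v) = 6.04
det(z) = 402.87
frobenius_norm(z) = 15.55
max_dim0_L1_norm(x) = 1.03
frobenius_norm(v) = 15.63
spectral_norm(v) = 12.56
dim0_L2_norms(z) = [6.1, 9.38, 9.64, 4.86]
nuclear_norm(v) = 25.98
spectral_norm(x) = 0.70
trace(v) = -12.02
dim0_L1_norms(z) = [9.65, 16.3, 18.97, 9.61]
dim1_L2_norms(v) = [4.28, 9.56, 8.64, 7.74]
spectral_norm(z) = 12.54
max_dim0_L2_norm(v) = 9.7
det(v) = 329.70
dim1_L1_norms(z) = [7.35, 18.18, 15.13, 13.87]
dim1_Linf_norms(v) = [3.54, 5.74, 6.04, 5.6]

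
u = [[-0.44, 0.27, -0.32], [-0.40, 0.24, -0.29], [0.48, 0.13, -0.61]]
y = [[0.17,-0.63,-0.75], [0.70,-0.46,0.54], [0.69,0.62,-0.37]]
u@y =[[-0.11, -0.05, 0.59], [-0.10, -0.04, 0.54], [-0.25, -0.74, -0.06]]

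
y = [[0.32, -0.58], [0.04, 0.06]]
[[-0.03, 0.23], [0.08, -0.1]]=y @ [[1.06, -1.09], [0.64, -1.00]]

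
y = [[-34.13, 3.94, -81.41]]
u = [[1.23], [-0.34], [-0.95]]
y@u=[[34.02]]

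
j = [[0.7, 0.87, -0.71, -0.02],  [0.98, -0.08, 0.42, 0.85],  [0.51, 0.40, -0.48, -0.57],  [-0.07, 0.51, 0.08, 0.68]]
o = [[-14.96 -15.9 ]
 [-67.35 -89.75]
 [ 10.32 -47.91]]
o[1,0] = -67.35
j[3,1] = 0.507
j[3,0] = -0.072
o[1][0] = -67.35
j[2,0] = 0.513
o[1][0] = -67.35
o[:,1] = [-15.9, -89.75, -47.91]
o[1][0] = -67.35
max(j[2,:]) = 0.513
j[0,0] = 0.705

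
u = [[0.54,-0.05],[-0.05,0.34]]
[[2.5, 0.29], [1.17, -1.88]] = u @ [[5.02, 0.02],[4.17, -5.54]]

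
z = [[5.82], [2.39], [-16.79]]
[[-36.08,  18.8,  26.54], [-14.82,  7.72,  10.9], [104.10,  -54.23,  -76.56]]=z @ [[-6.2,3.23,4.56]]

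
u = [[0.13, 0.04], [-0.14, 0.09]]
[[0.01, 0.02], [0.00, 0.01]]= u@[[0.03, 0.09],  [0.09, 0.25]]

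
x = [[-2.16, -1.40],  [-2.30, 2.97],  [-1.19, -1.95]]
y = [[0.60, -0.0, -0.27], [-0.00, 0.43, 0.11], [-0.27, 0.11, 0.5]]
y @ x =[[-0.97, -0.31], [-1.12, 1.06], [-0.26, -0.27]]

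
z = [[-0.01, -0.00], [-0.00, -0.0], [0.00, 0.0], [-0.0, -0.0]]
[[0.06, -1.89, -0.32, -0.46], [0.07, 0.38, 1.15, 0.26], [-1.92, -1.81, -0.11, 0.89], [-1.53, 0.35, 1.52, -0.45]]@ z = [[-0.0, 0.00], [-0.0, 0.0], [0.02, 0.00], [0.02, 0.0]]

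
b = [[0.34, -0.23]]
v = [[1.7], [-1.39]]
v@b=[[0.58,-0.39], [-0.47,0.32]]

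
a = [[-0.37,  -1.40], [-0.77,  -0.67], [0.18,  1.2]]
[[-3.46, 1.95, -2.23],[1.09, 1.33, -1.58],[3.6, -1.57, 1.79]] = a@ [[-4.64, -0.68, 0.87], [3.7, -1.21, 1.36]]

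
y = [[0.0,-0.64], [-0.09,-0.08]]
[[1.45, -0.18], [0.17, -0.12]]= y @ [[0.15, 1.09],  [-2.26, 0.28]]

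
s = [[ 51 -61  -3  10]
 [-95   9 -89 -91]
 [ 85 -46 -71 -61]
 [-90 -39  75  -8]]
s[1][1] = 9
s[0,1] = -61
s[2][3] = -61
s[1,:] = [-95, 9, -89, -91]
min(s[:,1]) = -61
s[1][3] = -91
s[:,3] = [10, -91, -61, -8]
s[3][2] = 75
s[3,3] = -8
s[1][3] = -91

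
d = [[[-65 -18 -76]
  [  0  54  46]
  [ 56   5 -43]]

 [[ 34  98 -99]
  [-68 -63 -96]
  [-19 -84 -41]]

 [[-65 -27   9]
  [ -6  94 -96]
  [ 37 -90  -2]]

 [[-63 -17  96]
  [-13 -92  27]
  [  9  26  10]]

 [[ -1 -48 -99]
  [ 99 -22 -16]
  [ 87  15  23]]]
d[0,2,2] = -43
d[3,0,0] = -63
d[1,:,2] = [-99, -96, -41]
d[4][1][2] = -16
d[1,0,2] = -99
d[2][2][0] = 37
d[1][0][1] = 98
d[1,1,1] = -63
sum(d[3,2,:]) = 45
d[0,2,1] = 5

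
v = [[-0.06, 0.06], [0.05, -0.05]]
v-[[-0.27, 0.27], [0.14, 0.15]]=[[0.21, -0.21],[-0.09, -0.2]]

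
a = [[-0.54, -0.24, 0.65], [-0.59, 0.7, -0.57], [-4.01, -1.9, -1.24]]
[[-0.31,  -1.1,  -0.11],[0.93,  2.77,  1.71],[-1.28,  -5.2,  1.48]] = a @ [[-0.13,-0.14,-0.89], [1.07,3.39,1.36], [-0.19,-0.55,-0.40]]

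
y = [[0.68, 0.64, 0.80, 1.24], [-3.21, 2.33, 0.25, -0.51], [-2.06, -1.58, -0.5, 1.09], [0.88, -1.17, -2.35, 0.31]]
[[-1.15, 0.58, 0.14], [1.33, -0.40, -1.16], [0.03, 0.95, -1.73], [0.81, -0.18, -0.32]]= y @ [[-0.26, -0.09, 0.51], [0.17, -0.21, 0.1], [-0.59, 0.21, 0.23], [-0.49, 0.49, -0.37]]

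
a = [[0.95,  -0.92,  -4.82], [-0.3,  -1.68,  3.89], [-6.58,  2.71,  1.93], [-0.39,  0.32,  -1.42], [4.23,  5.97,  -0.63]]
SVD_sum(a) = [[2.58, 0.65, -1.65], [-2.18, -0.55, 1.39], [-4.85, -1.22, 3.09], [0.41, 0.1, -0.26], [4.17, 1.04, -2.66]] + [[0.16, -2.16, -0.6], [0.04, -0.53, -0.15], [-0.25, 3.44, 0.96], [0.0, -0.04, -0.01], [-0.37, 5.07, 1.41]] + [[-1.79, 0.59, -2.57], [1.84, -0.61, 2.65], [-1.48, 0.49, -2.12], [-0.80, 0.26, -1.15], [0.43, -0.14, 0.61]]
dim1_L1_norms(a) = [6.69, 5.87, 11.22, 2.13, 10.83]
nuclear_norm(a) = 21.08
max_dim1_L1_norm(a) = 11.22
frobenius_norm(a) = 12.39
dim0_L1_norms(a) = [12.45, 11.6, 12.69]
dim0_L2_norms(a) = [7.9, 6.84, 6.67]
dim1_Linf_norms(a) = [4.82, 3.89, 6.58, 1.42, 5.97]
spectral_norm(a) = 8.78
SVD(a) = [[-0.36, 0.33, -0.58], [0.3, 0.08, 0.59], [0.67, -0.53, -0.48], [-0.06, 0.01, -0.26], [-0.58, -0.78, 0.14]] @ diag([8.78487041027002, 6.778707040565076, 5.519781040309099]) @ [[-0.83, -0.21, 0.53], [0.07, -0.96, -0.27], [0.56, -0.18, 0.81]]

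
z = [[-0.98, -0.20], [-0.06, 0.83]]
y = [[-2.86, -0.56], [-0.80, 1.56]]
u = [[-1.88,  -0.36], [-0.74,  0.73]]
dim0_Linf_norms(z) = [0.98, 0.83]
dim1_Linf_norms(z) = [0.98, 0.83]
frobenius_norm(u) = 2.18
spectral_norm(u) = 2.02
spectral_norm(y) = 2.97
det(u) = -1.64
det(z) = -0.83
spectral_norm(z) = 1.02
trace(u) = -1.15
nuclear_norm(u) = 2.83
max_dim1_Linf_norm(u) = 1.88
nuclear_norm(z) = 1.83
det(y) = -4.91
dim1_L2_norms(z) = [1.0, 0.83]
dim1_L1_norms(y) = [3.42, 2.36]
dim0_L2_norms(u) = [2.02, 0.81]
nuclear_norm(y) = 4.62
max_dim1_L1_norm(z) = 1.18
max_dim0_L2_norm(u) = 2.02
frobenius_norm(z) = 1.30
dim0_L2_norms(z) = [0.98, 0.85]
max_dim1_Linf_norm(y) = 2.86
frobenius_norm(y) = 3.40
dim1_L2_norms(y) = [2.91, 1.75]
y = u + z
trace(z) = -0.15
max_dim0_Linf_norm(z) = 0.98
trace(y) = -1.30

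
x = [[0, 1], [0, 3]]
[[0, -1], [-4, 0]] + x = [[0, 0], [-4, 3]]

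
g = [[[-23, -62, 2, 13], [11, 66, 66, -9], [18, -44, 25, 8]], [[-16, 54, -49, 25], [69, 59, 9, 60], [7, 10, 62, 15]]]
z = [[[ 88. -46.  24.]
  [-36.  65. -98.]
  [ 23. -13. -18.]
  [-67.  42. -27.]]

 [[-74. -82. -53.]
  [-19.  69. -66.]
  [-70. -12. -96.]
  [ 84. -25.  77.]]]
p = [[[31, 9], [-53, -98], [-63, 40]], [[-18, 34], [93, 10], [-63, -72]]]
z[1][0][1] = -82.0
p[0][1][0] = -53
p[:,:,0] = [[31, -53, -63], [-18, 93, -63]]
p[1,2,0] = -63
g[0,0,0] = -23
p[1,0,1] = 34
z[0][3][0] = -67.0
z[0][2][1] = -13.0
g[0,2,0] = 18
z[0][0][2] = 24.0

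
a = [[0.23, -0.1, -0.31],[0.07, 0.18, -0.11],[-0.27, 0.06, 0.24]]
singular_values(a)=[0.55, 0.2, 0.06]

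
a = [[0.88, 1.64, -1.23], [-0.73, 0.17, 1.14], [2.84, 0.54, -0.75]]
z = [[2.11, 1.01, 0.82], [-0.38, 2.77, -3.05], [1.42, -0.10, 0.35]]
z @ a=[[3.45, 4.07, -2.06],[-11.02, -1.8, 5.91],[2.32, 2.50, -2.12]]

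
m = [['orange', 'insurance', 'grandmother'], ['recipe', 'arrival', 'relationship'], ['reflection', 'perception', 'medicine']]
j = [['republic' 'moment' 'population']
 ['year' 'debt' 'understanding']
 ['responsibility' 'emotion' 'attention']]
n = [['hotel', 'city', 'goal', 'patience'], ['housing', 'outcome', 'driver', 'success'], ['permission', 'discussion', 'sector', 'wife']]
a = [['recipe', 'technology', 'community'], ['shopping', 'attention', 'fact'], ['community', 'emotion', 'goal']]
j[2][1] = 'emotion'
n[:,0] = ['hotel', 'housing', 'permission']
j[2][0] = 'responsibility'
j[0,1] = 'moment'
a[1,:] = ['shopping', 'attention', 'fact']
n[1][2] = 'driver'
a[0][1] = 'technology'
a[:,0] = ['recipe', 'shopping', 'community']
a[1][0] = 'shopping'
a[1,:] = ['shopping', 'attention', 'fact']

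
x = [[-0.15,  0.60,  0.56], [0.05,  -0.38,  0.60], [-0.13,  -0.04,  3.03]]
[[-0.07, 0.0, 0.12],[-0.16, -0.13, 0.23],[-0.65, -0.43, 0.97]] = x @ [[0.72, 0.23, -0.18], [0.23, 0.18, -0.13], [-0.18, -0.13, 0.31]]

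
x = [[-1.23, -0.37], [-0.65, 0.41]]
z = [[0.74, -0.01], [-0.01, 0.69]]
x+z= [[-0.49,-0.38],[-0.66,1.10]]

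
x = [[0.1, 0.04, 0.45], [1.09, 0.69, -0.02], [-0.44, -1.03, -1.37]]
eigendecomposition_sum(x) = [[(0.06+0.34j), -0.08+0.15j, 0.03+0.08j], [(0.54-0.65j), (0.4-0.09j), 0.10-0.18j], [-0.26+0.34j, (-0.2+0.06j), -0.05+0.09j]] + [[(0.06-0.34j), (-0.08-0.15j), (0.03-0.08j)], [(0.54+0.65j), (0.4+0.09j), (0.1+0.18j)], [-0.26-0.34j, (-0.2-0.06j), -0.05-0.09j]] + [[(-0.02-0j), 0.19-0.00j, 0.39-0.00j], [0.01+0.00j, -0.10+0.00j, (-0.21+0j)], [0.08+0.00j, (-0.63+0j), -1.28+0.00j]]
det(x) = -0.41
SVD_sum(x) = [[0.16, 0.22, 0.23], [0.42, 0.56, 0.58], [-0.78, -1.06, -1.09]] + [[-0.16, -0.03, 0.15], [0.66, 0.14, -0.61], [0.32, 0.07, -0.29]] + [[0.1,-0.15,0.07], [0.01,-0.02,0.01], [0.03,-0.04,0.02]]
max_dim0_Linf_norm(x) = 1.37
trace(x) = -0.58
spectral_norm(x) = 1.97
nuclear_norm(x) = 3.21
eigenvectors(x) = [[(0.22-0.26j),0.22+0.26j,-0.29+0.00j],[-0.84+0.00j,-0.84-0.00j,(0.16+0j)],[(0.43-0.02j),(0.43+0.02j),(0.95+0j)]]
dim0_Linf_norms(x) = [1.09, 1.03, 1.37]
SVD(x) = [[-0.18, 0.22, 0.96],[-0.46, -0.88, 0.11],[0.87, -0.42, 0.26]] @ diag([1.9742189554145493, 1.0360168717290228, 0.19806200436907745]) @ [[-0.46, -0.62, -0.64],[-0.72, -0.16, 0.67],[0.51, -0.77, 0.38]]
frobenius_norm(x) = 2.24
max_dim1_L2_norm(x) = 1.77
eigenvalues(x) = [(0.41+0.34j), (0.41-0.34j), (-1.41+0j)]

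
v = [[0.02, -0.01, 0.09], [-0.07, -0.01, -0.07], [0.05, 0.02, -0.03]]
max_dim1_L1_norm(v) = 0.15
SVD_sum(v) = [[0.04, 0.0, 0.08], [-0.05, -0.0, -0.08], [-0.00, -0.0, -0.0]] + [[-0.02,-0.01,0.01], [-0.02,-0.01,0.01], [0.05,0.02,-0.03]] + [[0.00, -0.0, -0.0], [0.0, -0.0, -0.0], [0.00, -0.00, -0.0]]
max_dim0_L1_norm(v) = 0.19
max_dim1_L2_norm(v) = 0.1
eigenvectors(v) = [[0.60,-0.68,-0.28], [-0.79,0.05,0.94], [0.16,0.73,0.17]]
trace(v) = -0.02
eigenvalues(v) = [0.06, -0.08, -0.0]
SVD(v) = [[-0.68, -0.4, 0.62], [0.74, -0.38, 0.56], [0.01, 0.84, 0.55]] @ diag([0.12991781437282152, 0.07362388313871004, 0.0009409251652918679]) @ [[-0.50, -0.0, -0.87],[0.82, 0.33, -0.47],[0.29, -0.94, -0.16]]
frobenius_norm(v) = 0.15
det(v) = 0.00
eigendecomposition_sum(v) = [[0.05, 0.01, 0.05], [-0.07, -0.01, -0.06], [0.01, 0.00, 0.01]] + [[-0.03, -0.02, 0.04], [0.00, 0.00, -0.00], [0.04, 0.02, -0.04]] + [[0.00, 0.00, 0.00],  [-0.00, -0.00, -0.00],  [-0.0, -0.0, -0.0]]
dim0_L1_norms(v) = [0.14, 0.04, 0.19]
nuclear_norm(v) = 0.20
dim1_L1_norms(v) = [0.12, 0.15, 0.1]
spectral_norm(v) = 0.13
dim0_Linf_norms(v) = [0.07, 0.02, 0.09]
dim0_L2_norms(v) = [0.09, 0.02, 0.12]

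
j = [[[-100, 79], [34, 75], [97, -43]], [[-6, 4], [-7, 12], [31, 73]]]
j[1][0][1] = 4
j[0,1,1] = 75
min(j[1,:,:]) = -7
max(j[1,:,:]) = 73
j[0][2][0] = 97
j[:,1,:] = [[34, 75], [-7, 12]]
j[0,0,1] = 79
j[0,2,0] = 97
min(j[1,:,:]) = -7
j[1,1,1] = 12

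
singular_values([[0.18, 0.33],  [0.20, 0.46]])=[0.63, 0.03]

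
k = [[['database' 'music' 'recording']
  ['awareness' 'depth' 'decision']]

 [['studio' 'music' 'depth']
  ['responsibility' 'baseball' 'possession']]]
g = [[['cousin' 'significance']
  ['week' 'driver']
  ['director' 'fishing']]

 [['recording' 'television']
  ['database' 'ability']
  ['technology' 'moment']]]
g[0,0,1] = 'significance'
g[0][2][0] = 'director'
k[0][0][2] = 'recording'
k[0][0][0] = 'database'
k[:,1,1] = ['depth', 'baseball']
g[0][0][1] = 'significance'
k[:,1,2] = ['decision', 'possession']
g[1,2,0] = 'technology'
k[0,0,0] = 'database'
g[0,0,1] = 'significance'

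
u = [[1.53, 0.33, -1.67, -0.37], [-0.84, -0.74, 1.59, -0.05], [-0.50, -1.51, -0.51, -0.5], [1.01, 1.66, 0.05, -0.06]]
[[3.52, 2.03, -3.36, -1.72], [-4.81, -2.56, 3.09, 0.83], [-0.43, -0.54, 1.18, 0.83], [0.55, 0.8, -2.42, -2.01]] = u @[[-0.58,-0.12,-0.65,-0.90], [0.84,0.62,-1.08,-0.61], [-2.88,-1.36,1.11,-0.20], [1.84,0.72,0.42,1.28]]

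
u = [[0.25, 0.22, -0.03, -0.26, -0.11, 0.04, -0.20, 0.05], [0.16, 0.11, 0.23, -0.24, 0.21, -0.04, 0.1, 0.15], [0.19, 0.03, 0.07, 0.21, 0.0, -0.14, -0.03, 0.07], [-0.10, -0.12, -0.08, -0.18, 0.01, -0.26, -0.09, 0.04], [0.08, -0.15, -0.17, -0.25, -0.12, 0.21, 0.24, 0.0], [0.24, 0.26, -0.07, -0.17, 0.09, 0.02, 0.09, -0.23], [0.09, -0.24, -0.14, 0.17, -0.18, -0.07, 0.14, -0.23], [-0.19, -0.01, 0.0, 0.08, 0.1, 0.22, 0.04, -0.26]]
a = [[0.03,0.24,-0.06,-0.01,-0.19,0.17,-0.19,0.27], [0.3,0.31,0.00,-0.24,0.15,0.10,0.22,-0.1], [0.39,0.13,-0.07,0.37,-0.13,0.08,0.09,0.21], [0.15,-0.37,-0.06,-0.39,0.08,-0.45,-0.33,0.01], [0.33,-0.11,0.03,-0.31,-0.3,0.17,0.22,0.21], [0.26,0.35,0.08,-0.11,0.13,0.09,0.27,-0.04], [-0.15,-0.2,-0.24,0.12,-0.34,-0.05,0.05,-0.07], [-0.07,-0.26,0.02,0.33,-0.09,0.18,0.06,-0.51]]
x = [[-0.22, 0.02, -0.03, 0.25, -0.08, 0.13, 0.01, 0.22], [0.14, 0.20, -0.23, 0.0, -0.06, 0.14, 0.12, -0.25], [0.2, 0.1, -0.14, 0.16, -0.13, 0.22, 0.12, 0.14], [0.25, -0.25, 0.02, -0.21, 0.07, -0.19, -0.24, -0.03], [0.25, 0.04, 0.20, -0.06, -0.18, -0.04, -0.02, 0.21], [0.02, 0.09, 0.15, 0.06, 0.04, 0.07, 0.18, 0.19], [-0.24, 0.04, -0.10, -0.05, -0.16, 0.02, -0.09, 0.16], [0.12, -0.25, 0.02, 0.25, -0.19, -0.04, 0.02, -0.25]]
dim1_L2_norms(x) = [0.43, 0.46, 0.44, 0.52, 0.43, 0.33, 0.36, 0.49]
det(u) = -0.00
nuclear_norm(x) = 2.93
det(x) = 0.00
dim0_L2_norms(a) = [0.69, 0.74, 0.28, 0.76, 0.56, 0.57, 0.57, 0.66]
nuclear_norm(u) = 3.10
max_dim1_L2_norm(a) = 0.8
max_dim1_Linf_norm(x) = 0.25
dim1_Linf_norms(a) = [0.27, 0.31, 0.39, 0.45, 0.33, 0.35, 0.34, 0.51]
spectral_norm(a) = 1.02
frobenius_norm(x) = 1.24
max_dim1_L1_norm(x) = 1.26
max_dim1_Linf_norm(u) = 0.26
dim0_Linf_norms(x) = [0.25, 0.25, 0.23, 0.25, 0.19, 0.22, 0.24, 0.25]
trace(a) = -0.79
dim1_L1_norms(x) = [0.96, 1.14, 1.21, 1.26, 1.0, 0.8, 0.86, 1.14]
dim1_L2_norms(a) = [0.49, 0.58, 0.62, 0.8, 0.66, 0.56, 0.51, 0.7]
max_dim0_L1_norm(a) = 1.97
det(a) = 0.00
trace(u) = 0.03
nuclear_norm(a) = 4.27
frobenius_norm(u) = 1.25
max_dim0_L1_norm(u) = 1.56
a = x + u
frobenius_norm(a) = 1.75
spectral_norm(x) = 0.72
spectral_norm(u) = 0.73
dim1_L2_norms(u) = [0.49, 0.48, 0.33, 0.37, 0.49, 0.48, 0.47, 0.41]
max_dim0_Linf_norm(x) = 0.25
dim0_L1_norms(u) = [1.3, 1.14, 0.79, 1.56, 0.82, 1.0, 0.93, 1.03]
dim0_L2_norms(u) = [0.49, 0.47, 0.34, 0.57, 0.35, 0.43, 0.38, 0.45]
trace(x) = -0.82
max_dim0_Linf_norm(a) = 0.51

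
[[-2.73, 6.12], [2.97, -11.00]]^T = [[-2.73, 2.97], [6.12, -11.00]]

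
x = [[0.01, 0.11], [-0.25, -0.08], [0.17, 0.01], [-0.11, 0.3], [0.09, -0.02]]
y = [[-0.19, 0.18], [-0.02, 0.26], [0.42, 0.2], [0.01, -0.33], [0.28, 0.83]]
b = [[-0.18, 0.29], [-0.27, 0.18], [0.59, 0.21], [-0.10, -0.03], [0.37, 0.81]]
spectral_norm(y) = 1.02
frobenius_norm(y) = 1.11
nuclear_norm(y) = 1.46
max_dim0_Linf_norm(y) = 0.83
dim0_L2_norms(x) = [0.33, 0.33]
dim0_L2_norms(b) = [0.77, 0.9]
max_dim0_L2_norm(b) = 0.9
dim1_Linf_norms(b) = [0.29, 0.27, 0.59, 0.1, 0.81]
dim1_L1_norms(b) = [0.47, 0.45, 0.8, 0.13, 1.18]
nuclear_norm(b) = 1.63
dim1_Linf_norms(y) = [0.19, 0.26, 0.42, 0.33, 0.83]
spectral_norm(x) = 0.35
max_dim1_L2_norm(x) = 0.32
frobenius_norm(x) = 0.47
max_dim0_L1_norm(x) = 0.63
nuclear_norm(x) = 0.66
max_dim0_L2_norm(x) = 0.33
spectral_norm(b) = 1.03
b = y + x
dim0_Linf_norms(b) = [0.59, 0.81]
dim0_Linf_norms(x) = [0.25, 0.3]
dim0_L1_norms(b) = [1.51, 1.52]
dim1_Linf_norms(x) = [0.11, 0.25, 0.17, 0.3, 0.09]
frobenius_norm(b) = 1.19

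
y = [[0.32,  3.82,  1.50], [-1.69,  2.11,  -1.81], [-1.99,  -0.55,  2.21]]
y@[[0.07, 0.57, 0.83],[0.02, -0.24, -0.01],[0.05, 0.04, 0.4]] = [[0.17, -0.67, 0.83],[-0.17, -1.54, -2.15],[-0.04, -0.91, -0.76]]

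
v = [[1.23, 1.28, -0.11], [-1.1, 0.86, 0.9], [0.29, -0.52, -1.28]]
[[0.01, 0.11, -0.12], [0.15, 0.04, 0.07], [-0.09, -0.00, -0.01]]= v @[[-0.06, -0.0, -0.08],[0.07, 0.08, -0.02],[0.03, -0.03, -0.0]]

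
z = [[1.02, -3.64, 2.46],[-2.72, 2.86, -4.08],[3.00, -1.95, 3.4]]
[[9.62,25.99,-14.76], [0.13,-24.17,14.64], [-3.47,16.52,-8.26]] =z@[[-1.98, -1.76, 4.38], [-4.42, -5.39, 1.68], [-1.81, 3.32, -5.33]]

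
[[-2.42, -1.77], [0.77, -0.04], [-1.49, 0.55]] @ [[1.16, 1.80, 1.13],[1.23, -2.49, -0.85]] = [[-4.98,0.05,-1.23], [0.84,1.49,0.9], [-1.05,-4.05,-2.15]]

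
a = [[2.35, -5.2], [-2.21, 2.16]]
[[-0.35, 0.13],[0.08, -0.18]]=a@[[0.05, 0.10], [0.09, 0.02]]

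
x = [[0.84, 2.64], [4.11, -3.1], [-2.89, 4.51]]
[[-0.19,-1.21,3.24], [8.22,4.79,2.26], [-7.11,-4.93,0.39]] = x @ [[1.57, 0.66, 1.19], [-0.57, -0.67, 0.85]]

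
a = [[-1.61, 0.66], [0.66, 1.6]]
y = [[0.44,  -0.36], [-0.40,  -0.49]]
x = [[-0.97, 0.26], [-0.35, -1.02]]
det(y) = -0.36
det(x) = 1.08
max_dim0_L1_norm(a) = 2.27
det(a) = -3.01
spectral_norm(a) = 1.74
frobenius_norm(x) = 1.47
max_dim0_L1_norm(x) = 1.32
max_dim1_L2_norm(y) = 0.63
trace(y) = -0.05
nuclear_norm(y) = 1.20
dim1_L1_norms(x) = [1.23, 1.37]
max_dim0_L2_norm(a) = 1.74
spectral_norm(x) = 1.09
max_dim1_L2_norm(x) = 1.08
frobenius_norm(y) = 0.85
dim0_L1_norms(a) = [2.27, 2.26]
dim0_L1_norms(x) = [1.32, 1.28]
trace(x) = -1.99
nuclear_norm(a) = 3.47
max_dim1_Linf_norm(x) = 1.02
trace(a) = -0.01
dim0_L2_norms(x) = [1.03, 1.05]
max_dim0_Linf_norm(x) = 1.02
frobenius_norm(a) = 2.45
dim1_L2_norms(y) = [0.57, 0.63]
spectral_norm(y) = 0.63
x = a @ y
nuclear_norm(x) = 2.08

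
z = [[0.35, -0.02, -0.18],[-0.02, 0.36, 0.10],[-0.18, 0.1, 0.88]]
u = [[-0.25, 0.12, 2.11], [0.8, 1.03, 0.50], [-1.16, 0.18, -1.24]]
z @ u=[[0.11, -0.01, 0.95], [0.18, 0.39, 0.01], [-0.9, 0.24, -1.42]]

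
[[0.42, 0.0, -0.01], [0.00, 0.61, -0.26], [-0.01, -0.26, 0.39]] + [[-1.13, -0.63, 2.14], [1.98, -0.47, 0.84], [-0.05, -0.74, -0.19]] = [[-0.71, -0.63, 2.13], [1.98, 0.14, 0.58], [-0.06, -1.0, 0.2]]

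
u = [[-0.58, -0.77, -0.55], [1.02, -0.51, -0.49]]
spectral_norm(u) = 1.25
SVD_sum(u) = [[0.19, -0.14, -0.13], [0.85, -0.65, -0.58]] + [[-0.77, -0.63, -0.42],[0.17, 0.14, 0.09]]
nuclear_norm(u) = 2.35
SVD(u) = [[0.21, 0.98], [0.98, -0.21]] @ diag([1.247387469402045, 1.1029163618238522]) @ [[0.70, -0.53, -0.48], [-0.71, -0.58, -0.39]]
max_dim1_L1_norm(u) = 2.02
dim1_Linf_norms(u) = [0.77, 1.02]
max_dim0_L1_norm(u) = 1.6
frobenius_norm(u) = 1.67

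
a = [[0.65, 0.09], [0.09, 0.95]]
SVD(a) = [[0.27, 0.96], [0.96, -0.27]] @ diag([0.9749285568453591, 0.6250714431546409]) @ [[0.27,0.96], [0.96,-0.27]]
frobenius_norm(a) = 1.16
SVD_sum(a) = [[0.07, 0.25],  [0.25, 0.91]] + [[0.58, -0.16],[-0.16, 0.04]]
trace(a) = 1.60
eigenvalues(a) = [0.63, 0.97]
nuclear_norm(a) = 1.60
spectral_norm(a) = 0.97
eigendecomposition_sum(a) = [[0.58, -0.16], [-0.16, 0.04]] + [[0.07, 0.25], [0.25, 0.91]]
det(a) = 0.61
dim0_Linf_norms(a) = [0.65, 0.95]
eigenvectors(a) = [[-0.96, -0.27], [0.27, -0.96]]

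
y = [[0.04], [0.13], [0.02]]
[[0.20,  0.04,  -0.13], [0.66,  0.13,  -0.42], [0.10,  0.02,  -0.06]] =y @ [[5.04, 1.02, -3.20]]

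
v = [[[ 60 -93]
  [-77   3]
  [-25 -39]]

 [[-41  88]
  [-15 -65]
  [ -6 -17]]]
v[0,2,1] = -39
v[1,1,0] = -15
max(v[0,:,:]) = 60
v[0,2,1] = -39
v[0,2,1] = -39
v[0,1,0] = -77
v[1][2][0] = -6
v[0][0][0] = 60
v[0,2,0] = -25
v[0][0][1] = -93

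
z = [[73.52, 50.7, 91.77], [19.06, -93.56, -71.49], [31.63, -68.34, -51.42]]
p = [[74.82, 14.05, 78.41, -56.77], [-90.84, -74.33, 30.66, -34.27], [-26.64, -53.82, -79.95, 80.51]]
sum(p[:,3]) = -10.530000000000001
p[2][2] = -79.95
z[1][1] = -93.56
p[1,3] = -34.27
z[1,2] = -71.49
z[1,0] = 19.06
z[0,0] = 73.52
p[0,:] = [74.82, 14.05, 78.41, -56.77]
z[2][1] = -68.34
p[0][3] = -56.77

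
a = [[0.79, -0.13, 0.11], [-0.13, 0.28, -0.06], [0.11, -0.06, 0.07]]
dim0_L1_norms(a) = [1.03, 0.47, 0.24]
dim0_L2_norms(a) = [0.81, 0.31, 0.14]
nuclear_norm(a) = 1.14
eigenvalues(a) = [0.84, 0.25, 0.05]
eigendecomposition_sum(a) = [[0.77, -0.19, 0.13], [-0.19, 0.05, -0.03], [0.13, -0.03, 0.02]] + [[0.02,  0.06,  -0.01], [0.06,  0.23,  -0.04], [-0.01,  -0.04,  0.01]] + [[0.0, -0.0, -0.00],[-0.00, 0.0, 0.01],[-0.0, 0.01, 0.04]]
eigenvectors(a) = [[0.96, -0.26, -0.11],[-0.24, -0.95, 0.19],[0.16, 0.15, 0.98]]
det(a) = 0.01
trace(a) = 1.14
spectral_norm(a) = 0.84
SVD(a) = [[-0.96, -0.26, -0.11], [0.24, -0.95, 0.19], [-0.16, 0.15, 0.98]] @ diag([0.8402685453874239, 0.25385923477290273, 0.04587221983967362]) @ [[-0.96, 0.24, -0.16],[-0.26, -0.95, 0.15],[-0.11, 0.19, 0.98]]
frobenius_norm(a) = 0.88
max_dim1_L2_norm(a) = 0.81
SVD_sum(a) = [[0.77,-0.19,0.13], [-0.19,0.05,-0.03], [0.13,-0.03,0.02]] + [[0.02, 0.06, -0.01],[0.06, 0.23, -0.04],[-0.01, -0.04, 0.01]] + [[0.0,  -0.0,  -0.0], [-0.00,  0.0,  0.01], [-0.00,  0.01,  0.04]]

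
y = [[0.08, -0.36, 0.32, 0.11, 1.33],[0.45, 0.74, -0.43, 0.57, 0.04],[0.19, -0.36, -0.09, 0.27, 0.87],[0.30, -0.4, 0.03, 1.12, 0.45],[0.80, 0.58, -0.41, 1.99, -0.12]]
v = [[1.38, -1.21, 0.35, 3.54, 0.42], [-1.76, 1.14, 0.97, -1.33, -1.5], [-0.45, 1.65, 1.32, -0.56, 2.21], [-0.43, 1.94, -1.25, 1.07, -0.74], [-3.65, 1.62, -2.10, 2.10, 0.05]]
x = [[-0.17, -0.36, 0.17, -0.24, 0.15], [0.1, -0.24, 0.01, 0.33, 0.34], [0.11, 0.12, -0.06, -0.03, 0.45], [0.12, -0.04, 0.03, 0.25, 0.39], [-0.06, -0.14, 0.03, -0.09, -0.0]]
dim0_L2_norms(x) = [0.26, 0.47, 0.19, 0.49, 0.7]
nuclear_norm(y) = 5.54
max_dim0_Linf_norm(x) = 0.45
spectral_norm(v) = 5.48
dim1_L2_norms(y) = [1.42, 1.12, 1.0, 1.31, 2.26]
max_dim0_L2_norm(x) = 0.7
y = v @ x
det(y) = 0.01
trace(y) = 1.73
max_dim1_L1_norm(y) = 3.9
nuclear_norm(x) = 1.77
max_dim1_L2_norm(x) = 0.54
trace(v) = 4.96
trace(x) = -0.22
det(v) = -230.16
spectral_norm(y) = 2.65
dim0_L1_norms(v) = [7.67, 7.56, 5.99, 8.6, 4.92]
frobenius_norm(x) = 1.03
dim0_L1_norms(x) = [0.56, 0.9, 0.3, 0.94, 1.33]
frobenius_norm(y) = 3.33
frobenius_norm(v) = 8.21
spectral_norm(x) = 0.79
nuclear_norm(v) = 16.66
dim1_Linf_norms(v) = [3.54, 1.76, 2.21, 1.94, 3.65]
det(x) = -0.00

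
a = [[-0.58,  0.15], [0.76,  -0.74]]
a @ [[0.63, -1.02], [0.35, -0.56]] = [[-0.31, 0.51], [0.22, -0.36]]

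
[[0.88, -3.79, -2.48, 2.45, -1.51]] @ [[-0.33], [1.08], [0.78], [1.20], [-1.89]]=[[-0.52]]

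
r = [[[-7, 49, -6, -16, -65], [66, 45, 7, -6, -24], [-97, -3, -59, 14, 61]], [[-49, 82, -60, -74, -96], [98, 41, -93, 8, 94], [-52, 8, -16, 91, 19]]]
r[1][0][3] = -74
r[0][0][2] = -6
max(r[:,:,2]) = 7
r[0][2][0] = -97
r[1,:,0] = [-49, 98, -52]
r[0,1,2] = 7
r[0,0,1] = 49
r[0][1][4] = -24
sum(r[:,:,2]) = -227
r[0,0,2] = -6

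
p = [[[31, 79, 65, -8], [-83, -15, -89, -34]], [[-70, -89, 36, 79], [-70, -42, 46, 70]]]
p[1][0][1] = -89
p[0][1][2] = -89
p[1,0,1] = -89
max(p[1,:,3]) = 79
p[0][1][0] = -83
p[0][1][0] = -83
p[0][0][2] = 65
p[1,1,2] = 46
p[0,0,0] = 31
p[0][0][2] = 65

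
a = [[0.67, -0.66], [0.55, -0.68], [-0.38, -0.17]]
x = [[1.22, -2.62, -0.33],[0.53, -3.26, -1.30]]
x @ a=[[-0.50, 1.03],[-0.94, 2.09]]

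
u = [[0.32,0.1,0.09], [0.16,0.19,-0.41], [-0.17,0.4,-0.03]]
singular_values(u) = [0.53, 0.41, 0.31]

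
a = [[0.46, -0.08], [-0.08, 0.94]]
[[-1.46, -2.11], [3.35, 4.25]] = a @ [[-2.59, -3.86], [3.34, 4.19]]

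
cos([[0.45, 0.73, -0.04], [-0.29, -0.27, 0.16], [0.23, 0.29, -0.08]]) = [[1.01, -0.06, -0.05], [0.01, 1.05, 0.02], [-0.0, -0.03, 0.98]]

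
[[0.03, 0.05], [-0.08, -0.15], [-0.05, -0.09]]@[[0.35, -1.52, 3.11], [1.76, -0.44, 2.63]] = [[0.10, -0.07, 0.22], [-0.29, 0.19, -0.64], [-0.18, 0.12, -0.39]]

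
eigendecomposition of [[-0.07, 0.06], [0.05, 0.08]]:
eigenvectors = [[-0.96, -0.34], [0.29, -0.94]]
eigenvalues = [-0.09, 0.1]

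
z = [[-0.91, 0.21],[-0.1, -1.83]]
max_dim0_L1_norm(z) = 2.04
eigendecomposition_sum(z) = [[-0.96, -0.22], [0.11, 0.03]] + [[0.05, 0.43], [-0.21, -1.86]]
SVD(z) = [[-0.12, 0.99], [0.99, 0.12]] @ diag([1.8420167425427063, 0.9154639917508263]) @ [[0.00, -1.0], [-1.0, -0.00]]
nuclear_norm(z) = 2.76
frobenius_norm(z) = 2.06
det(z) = 1.69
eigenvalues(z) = [-0.93, -1.81]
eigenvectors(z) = [[0.99, -0.23], [-0.11, 0.97]]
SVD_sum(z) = [[-0.00, 0.21], [0.01, -1.83]] + [[-0.91,-0.0], [-0.11,-0.0]]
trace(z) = -2.74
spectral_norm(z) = 1.84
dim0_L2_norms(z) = [0.92, 1.84]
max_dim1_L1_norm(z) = 1.93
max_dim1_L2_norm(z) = 1.83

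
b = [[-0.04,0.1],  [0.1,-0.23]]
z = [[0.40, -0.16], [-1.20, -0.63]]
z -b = [[0.44, -0.26], [-1.3, -0.40]]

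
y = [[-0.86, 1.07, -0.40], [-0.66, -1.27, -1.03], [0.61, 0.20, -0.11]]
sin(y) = [[-1.08, 0.63, -0.81],[-0.63, -1.32, -0.82],[0.58, 0.41, -0.12]]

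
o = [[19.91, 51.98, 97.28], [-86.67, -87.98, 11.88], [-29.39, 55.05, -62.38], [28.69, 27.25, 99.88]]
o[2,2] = -62.38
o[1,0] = -86.67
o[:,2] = [97.28, 11.88, -62.38, 99.88]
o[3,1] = 27.25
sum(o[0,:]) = 169.17000000000002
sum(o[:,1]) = 46.29999999999999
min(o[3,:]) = 27.25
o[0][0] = 19.91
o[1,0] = -86.67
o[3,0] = 28.69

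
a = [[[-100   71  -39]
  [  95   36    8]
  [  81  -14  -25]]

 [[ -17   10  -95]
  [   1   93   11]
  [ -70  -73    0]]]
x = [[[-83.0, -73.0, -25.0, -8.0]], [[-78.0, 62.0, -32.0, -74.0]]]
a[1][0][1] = 10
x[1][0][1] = 62.0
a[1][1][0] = 1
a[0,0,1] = 71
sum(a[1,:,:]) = -140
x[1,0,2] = -32.0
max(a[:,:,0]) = 95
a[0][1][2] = 8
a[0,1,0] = 95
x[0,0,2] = -25.0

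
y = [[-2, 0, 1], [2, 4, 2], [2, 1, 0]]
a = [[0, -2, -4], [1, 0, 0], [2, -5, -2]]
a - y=[[2, -2, -5], [-1, -4, -2], [0, -6, -2]]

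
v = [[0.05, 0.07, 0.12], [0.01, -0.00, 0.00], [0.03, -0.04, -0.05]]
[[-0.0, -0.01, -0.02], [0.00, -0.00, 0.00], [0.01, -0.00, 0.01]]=v @ [[0.19, -0.06, 0.04], [-0.12, 0.07, -0.10], [-0.03, -0.07, -0.14]]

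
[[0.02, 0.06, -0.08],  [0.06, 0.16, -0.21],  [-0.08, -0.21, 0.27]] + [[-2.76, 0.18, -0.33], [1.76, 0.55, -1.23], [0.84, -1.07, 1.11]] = [[-2.74,0.24,-0.41], [1.82,0.71,-1.44], [0.76,-1.28,1.38]]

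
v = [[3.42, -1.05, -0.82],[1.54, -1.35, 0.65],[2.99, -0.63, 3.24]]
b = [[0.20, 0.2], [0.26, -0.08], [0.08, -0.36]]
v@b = [[0.35, 1.06], [0.01, 0.18], [0.69, -0.52]]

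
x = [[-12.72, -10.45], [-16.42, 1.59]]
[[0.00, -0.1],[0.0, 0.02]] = x@ [[-0.0, -0.0], [0.00, 0.01]]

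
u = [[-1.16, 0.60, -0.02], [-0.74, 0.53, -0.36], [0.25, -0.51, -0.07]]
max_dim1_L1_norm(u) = 1.78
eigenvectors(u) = [[0.29, 0.87, 0.47], [0.78, 0.49, 0.62], [-0.56, 0.04, 0.63]]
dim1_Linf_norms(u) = [1.16, 0.74, 0.51]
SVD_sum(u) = [[-1.07,0.70,-0.15], [-0.79,0.51,-0.11], [0.40,-0.26,0.06]] + [[-0.01, -0.02, -0.02], [-0.04, -0.08, -0.07], [-0.12, -0.22, -0.18]] + [[-0.07, -0.08, 0.15], [0.09, 0.1, -0.18], [-0.03, -0.03, 0.05]]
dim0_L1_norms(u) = [2.15, 1.64, 0.45]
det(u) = 0.17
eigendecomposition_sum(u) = [[-0.08, 0.15, -0.09], [-0.22, 0.42, -0.25], [0.16, -0.3, 0.18]] + [[-1.19, 0.63, 0.27],[-0.66, 0.35, 0.15],[-0.05, 0.03, 0.01]] + [[0.11, -0.18, -0.19], [0.14, -0.24, -0.26], [0.15, -0.24, -0.26]]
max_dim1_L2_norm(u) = 1.31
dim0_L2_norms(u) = [1.4, 0.95, 0.37]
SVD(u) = [[-0.77, 0.09, -0.63], [-0.57, 0.34, 0.75], [0.29, 0.93, -0.21]] @ diag([1.6708805812364316, 0.33159972206173466, 0.2996659933585799]) @ [[0.83, -0.54, 0.12], [-0.39, -0.72, -0.57], [0.4, 0.43, -0.81]]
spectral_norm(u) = 1.67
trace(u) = -0.70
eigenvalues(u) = [0.52, -0.83, -0.39]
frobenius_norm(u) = 1.73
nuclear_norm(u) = 2.30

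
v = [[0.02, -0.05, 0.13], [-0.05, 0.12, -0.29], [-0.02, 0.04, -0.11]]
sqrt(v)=[[(0.05-0.01j),(-0.16+0.09j),0.32-0.33j], [(-0.13+0.12j),0.44-0.12j,(-0.87+0.58j)], [(-0.04+0.06j),(0.12-0.07j),-0.25+0.34j]]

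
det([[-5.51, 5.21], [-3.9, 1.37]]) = 12.770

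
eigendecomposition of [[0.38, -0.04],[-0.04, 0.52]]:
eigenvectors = [[-0.97, 0.26], [-0.26, -0.97]]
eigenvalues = [0.37, 0.53]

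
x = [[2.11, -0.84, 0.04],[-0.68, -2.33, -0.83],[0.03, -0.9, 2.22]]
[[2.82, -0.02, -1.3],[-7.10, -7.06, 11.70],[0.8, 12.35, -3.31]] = x@[[2.12, 0.22, -1.93], [2.02, 0.86, -3.44], [1.15, 5.91, -2.86]]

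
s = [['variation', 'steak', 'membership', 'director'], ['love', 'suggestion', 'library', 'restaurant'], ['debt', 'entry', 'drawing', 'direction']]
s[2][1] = 'entry'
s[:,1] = ['steak', 'suggestion', 'entry']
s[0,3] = 'director'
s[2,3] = 'direction'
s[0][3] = 'director'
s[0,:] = ['variation', 'steak', 'membership', 'director']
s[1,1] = 'suggestion'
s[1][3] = 'restaurant'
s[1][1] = 'suggestion'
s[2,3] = 'direction'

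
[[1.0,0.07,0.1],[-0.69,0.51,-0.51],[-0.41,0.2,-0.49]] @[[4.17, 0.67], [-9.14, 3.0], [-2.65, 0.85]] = [[3.27,0.97], [-6.19,0.63], [-2.24,-0.09]]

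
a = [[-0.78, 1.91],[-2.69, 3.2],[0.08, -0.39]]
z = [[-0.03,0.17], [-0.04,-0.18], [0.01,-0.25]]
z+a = [[-0.81,2.08],[-2.73,3.02],[0.09,-0.64]]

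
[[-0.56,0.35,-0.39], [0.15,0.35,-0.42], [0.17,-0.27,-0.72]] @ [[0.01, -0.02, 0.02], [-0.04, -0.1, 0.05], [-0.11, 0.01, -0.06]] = [[0.02, -0.03, 0.03], [0.03, -0.04, 0.05], [0.09, 0.02, 0.03]]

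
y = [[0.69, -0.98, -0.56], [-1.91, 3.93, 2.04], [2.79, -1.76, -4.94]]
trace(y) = -0.32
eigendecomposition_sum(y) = [[0.15, -0.05, -0.31], [-0.53, 0.17, 1.08], [2.31, -0.72, -4.67]] + [[0.17, 0.04, -0.00], [0.04, 0.01, -0.00], [0.08, 0.02, -0.0]] + [[0.37,-0.98,-0.25], [-1.42,3.75,0.96], [0.4,-1.06,-0.27]]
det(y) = -2.99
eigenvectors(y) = [[-0.06, 0.89, -0.24], [0.22, 0.23, 0.93], [-0.97, 0.4, -0.26]]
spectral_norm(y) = 7.34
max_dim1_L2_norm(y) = 5.94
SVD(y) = [[-0.17,  0.17,  -0.97],[0.60,  -0.76,  -0.24],[-0.78,  -0.63,  0.02]] @ diag([7.342990060337917, 2.518795720016925, 0.1617562814947154]) @ [[-0.47, 0.53, 0.71], [-0.07, -0.82, 0.57], [-0.88, -0.22, -0.42]]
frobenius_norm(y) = 7.76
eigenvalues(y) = [-4.35, 0.18, 3.85]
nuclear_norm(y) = 10.02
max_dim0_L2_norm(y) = 5.37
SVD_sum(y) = [[0.58, -0.66, -0.87], [-2.08, 2.35, 3.12], [2.69, -3.05, -4.04]] + [[-0.03, -0.35, 0.25], [0.13, 1.57, -1.1], [0.11, 1.29, -0.9]] + [[0.14, 0.03, 0.07], [0.03, 0.01, 0.02], [-0.00, -0.00, -0.0]]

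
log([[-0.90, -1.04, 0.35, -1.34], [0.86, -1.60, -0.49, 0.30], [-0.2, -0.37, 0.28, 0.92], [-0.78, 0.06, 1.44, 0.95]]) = [[1.71-0.07j,-2.09-1.10j,-1.75+3.30j,(1.2-2.02j)], [(3.1-0.02j),0.40-0.32j,(-2.91+0.96j),2.76-0.59j], [0.84-0.06j,-0.02-0.94j,(-1.22+2.84j),1.41-1.73j], [-0.40+0.02j,-0.62+0.37j,(0.99-1.13j),-0.04+0.69j]]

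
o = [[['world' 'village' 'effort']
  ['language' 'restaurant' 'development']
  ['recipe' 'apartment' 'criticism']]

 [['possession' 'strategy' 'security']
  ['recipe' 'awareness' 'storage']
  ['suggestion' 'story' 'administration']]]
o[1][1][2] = 'storage'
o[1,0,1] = 'strategy'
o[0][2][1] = 'apartment'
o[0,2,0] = 'recipe'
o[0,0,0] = 'world'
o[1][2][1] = 'story'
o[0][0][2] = 'effort'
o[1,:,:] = [['possession', 'strategy', 'security'], ['recipe', 'awareness', 'storage'], ['suggestion', 'story', 'administration']]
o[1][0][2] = 'security'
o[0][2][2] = 'criticism'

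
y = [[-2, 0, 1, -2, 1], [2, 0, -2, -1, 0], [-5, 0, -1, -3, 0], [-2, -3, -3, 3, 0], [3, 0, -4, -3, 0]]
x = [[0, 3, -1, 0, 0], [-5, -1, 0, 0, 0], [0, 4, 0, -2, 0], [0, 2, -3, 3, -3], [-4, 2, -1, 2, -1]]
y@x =[[-4, -4, 7, -6, 5], [0, -4, 1, 1, 3], [0, -25, 14, -7, 9], [15, -9, -7, 15, -9], [0, -13, 6, -1, 9]]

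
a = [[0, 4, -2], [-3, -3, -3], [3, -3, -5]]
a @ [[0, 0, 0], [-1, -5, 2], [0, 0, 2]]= [[-4, -20, 4], [3, 15, -12], [3, 15, -16]]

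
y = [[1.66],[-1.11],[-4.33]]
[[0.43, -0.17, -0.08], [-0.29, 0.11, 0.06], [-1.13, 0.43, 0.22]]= y @ [[0.26, -0.1, -0.05]]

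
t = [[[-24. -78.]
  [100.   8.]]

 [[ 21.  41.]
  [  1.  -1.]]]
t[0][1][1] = 8.0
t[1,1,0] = 1.0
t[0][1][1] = 8.0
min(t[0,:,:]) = -78.0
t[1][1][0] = 1.0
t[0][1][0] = 100.0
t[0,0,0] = -24.0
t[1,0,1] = 41.0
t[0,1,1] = 8.0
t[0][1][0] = 100.0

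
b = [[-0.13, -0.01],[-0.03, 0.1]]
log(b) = [[(-2.03+3.12j), (0.01+0.14j)],[0.03+0.41j, (-2.29+0.02j)]]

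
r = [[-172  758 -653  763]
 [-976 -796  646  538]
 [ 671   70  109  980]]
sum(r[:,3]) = 2281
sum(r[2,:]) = 1830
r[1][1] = -796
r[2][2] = 109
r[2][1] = 70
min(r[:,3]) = 538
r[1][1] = -796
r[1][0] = -976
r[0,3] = 763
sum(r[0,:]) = 696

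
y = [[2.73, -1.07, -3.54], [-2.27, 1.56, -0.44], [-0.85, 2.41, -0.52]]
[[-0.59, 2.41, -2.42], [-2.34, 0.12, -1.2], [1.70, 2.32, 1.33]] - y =[[-3.32,3.48,1.12], [-0.07,-1.44,-0.76], [2.55,-0.09,1.85]]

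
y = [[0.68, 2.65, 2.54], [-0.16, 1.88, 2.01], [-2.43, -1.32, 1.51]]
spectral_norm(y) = 4.61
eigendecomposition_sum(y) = [[0.29+1.16j, (1.4+0.29j), 1.26-0.98j], [(-0.03+0.82j), (0.87+0.46j), 1.02-0.41j], [-1.26+0.06j, -0.60+1.38j, (0.74+1.5j)]] + [[0.29-1.16j, (1.4-0.29j), (1.26+0.98j)], [-0.03-0.82j, 0.87-0.46j, 1.02+0.41j], [-1.26-0.06j, -0.60-1.38j, 0.74-1.50j]] + [[(0.1-0j),(-0.14-0j),0.03+0.00j], [(-0.1+0j),0.14+0.00j,-0.03-0.00j], [0.09-0.00j,(-0.13-0j),0.02+0.00j]]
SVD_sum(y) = [[0.46, 2.67, 2.56],[0.33, 1.94, 1.86],[-0.03, -0.15, -0.14]] + [[0.13, 0.06, -0.09], [-0.37, -0.18, 0.25], [-2.43, -1.15, 1.63]] + [[0.09, -0.08, 0.07],[-0.12, 0.11, -0.1],[0.02, -0.02, 0.02]]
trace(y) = 4.07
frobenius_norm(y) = 5.61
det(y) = 3.57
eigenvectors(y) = [[(0.12+0.61j), (0.12-0.61j), (0.6+0j)], [(-0.03+0.43j), -0.03-0.43j, (-0.6+0j)], [-0.65+0.00j, -0.65-0.00j, (0.53+0j)]]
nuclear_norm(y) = 8.04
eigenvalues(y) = [(1.9+3.12j), (1.9-3.12j), (0.27+0j)]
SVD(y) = [[-0.81, 0.05, 0.59], [-0.59, -0.15, -0.8], [0.04, -0.99, 0.15]] @ diag([4.610909848559236, 3.185021890149597, 0.2431993579912152]) @ [[-0.12, -0.72, -0.69], [0.77, 0.37, -0.52], [0.62, -0.59, 0.51]]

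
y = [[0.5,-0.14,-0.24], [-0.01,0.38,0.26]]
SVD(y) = [[-0.85,0.53], [0.53,0.85]] @ diag([0.6350414955695766, 0.3688120102501483]) @ [[-0.67, 0.51, 0.54], [0.7, 0.67, 0.25]]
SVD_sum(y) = [[0.36, -0.27, -0.29],[-0.23, 0.17, 0.18]] + [[0.14, 0.13, 0.05],[0.22, 0.21, 0.08]]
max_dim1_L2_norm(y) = 0.57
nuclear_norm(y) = 1.00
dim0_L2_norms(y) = [0.5, 0.4, 0.35]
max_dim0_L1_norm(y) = 0.52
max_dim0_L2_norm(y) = 0.5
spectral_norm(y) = 0.64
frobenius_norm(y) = 0.73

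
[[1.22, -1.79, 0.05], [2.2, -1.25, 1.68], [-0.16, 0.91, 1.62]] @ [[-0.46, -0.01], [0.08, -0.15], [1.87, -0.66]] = [[-0.61, 0.22], [2.03, -0.94], [3.18, -1.2]]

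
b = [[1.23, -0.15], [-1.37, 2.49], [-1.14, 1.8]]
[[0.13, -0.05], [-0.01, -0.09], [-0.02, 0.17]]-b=[[-1.1, 0.10], [1.36, -2.58], [1.12, -1.63]]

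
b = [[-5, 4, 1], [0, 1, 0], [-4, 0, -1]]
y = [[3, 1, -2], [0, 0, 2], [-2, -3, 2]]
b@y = [[-17, -8, 20], [0, 0, 2], [-10, -1, 6]]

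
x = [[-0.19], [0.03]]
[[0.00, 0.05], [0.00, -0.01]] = x @[[-0.00, -0.28]]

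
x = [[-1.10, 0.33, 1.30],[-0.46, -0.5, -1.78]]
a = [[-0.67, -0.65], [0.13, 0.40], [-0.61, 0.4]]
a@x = [[1.04, 0.10, 0.29], [-0.33, -0.16, -0.54], [0.49, -0.4, -1.5]]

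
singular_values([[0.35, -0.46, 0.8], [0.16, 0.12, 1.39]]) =[1.64, 0.5]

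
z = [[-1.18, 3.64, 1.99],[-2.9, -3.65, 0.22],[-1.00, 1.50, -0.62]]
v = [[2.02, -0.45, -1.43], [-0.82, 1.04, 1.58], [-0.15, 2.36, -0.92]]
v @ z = [[0.35, 6.85, 4.81], [-3.63, -4.41, -2.38], [-5.75, -10.54, 0.79]]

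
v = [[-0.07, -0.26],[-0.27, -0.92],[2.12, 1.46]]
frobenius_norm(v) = 2.76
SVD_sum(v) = [[-0.17,-0.14], [-0.61,-0.49], [2.01,1.6]] + [[0.10, -0.12], [0.34, -0.43], [0.11, -0.14]]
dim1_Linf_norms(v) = [0.26, 0.92, 2.12]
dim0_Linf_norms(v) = [2.12, 1.46]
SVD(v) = [[-0.08, -0.27], [-0.29, -0.92], [0.95, -0.30]] @ diag([2.6937455521278704, 0.6012777231789939]) @ [[0.78, 0.62], [-0.62, 0.78]]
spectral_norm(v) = 2.69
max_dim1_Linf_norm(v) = 2.12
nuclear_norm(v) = 3.30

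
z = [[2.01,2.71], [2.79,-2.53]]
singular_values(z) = [3.83, 3.3]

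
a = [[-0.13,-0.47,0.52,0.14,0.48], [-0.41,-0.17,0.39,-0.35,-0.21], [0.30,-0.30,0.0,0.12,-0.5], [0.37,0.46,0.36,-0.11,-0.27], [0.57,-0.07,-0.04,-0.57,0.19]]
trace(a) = -0.22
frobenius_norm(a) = 1.72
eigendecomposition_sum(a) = [[(-0.46+0j), (-0.21+0j), (0.29-0j), (0.14+0j), 0.30+0.00j], [-0.14+0.00j, (-0.06+0j), (0.09-0j), (0.04+0j), 0.09+0.00j], [(0.24-0j), (0.11-0j), (-0.15+0j), (-0.08-0j), -0.16-0.00j], [(0.27-0j), 0.13-0.00j, (-0.17+0j), -0.09-0.00j, -0.18-0.00j], [0.35-0.00j, (0.16-0j), (-0.22+0j), -0.11-0.00j, -0.23-0.00j]] + [[(0.17+0j), -0.13+0.00j, 0.02-0.00j, (-0.04+0j), 0.19+0.00j], [(-0.15-0j), 0.12+0.00j, -0.02+0.00j, 0.04-0.00j, (-0.18-0j)], [(-0.16-0j), 0.12+0.00j, (-0.02+0j), 0.04-0.00j, -0.18-0.00j], [(-0.2-0j), (0.15+0j), -0.02+0.00j, 0.05-0.00j, -0.23-0.00j], [(0.39+0j), (-0.3+0j), 0.04-0.00j, -0.10+0.00j, 0.45+0.00j]] + [[0.18+0.00j, -0.10+0.00j, (0.15-0j), (0.11+0j), 0.00+0.00j], [-0.04-0.00j, 0.02+0.00j, (-0.03+0j), (-0.02-0j), -0.00+0.00j], [0.28+0.00j, (-0.16+0j), 0.24-0.00j, (0.17+0j), 0j], [0.27+0.00j, -0.15+0.00j, (0.23-0j), 0.16+0.00j, 0j], [(-0.14-0j), 0.08+0.00j, -0.12+0.00j, -0.09-0.00j, (-0+0j)]] + [[-0.01+0.01j, -0.01+0.04j, (0.03+0.02j), (-0.04-0.01j), -0.01+0.02j], [-0.04+0.03j, -0.12+0.23j, 0.18+0.14j, (-0.21-0.09j), (-0.06+0.09j)], [-0.03-0.02j, -0.19-0.00j, -0.04+0.16j, -0.01-0.16j, (-0.08-0.01j)], [(0.01+0.04j), 0.17+0.15j, (0.16-0.12j), -0.12+0.16j, 0.07+0.07j], [(-0.02+0.02j), (-0.01+0.15j), (0.13+0.04j), -0.13+0.00j, -0.01+0.06j]] + [[-0.01-0.01j, (-0.01-0.04j), (0.03-0.02j), (-0.04+0.01j), (-0.01-0.02j)], [-0.04-0.03j, (-0.12-0.23j), 0.18-0.14j, -0.21+0.09j, -0.06-0.09j], [(-0.03+0.02j), (-0.19+0j), -0.04-0.16j, (-0.01+0.16j), (-0.08+0.01j)], [0.01-0.04j, (0.17-0.15j), (0.16+0.12j), -0.12-0.16j, (0.07-0.07j)], [(-0.02-0.02j), (-0.01-0.15j), (0.13-0.04j), -0.13-0.00j, -0.01-0.06j]]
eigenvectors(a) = [[(0.66+0j), (0.32+0j), (-0.4+0j), -0.10+0.02j, (-0.1-0.02j)], [(0.2+0j), (-0.3+0j), 0.08+0.00j, (-0.61+0j), -0.61-0.00j], [-0.35+0.00j, (-0.31+0j), (-0.62+0j), -0.20-0.40j, (-0.2+0.4j)], [-0.39+0.00j, -0.38+0.00j, (-0.59+0j), (-0.13+0.52j), (-0.13-0.52j)], [(-0.51+0j), (0.75+0j), (0.32+0j), -0.33+0.15j, -0.33-0.15j]]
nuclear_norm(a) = 3.76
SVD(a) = [[-0.68, 0.50, -0.0, 0.2, 0.48], [-0.29, 0.20, 0.75, -0.17, -0.54], [0.23, -0.09, 0.34, 0.91, 0.03], [0.48, 0.20, 0.5, -0.31, 0.61], [0.4, 0.81, -0.27, 0.09, -0.32]] @ diag([1.0315259164255133, 0.8259616600691317, 0.7368110848190971, 0.6233416391386889, 0.5441472650321312]) @ [[0.66, 0.48, -0.3, -0.24, -0.42], [0.44, -0.25, 0.46, -0.6, 0.42], [-0.23, 0.03, 0.66, -0.17, -0.70], [0.40, -0.79, -0.12, 0.29, -0.35], [0.39, 0.29, 0.51, 0.69, 0.19]]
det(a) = -0.21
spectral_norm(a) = 1.03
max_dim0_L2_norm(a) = 0.86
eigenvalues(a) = [(-0.99+0j), (0.76+0j), (0.6+0j), (-0.3+0.62j), (-0.3-0.62j)]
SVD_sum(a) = [[-0.47,-0.34,0.21,0.17,0.30],[-0.2,-0.14,0.09,0.07,0.13],[0.16,0.11,-0.07,-0.06,-0.10],[0.33,0.24,-0.15,-0.12,-0.21],[0.27,0.20,-0.12,-0.1,-0.18]] + [[0.18,  -0.11,  0.19,  -0.25,  0.17], [0.07,  -0.04,  0.07,  -0.1,  0.07], [-0.03,  0.02,  -0.03,  0.04,  -0.03], [0.07,  -0.04,  0.08,  -0.10,  0.07], [0.3,  -0.17,  0.31,  -0.4,  0.28]] + [[0.0, -0.0, -0.00, 0.0, 0.0], [-0.13, 0.02, 0.36, -0.09, -0.38], [-0.06, 0.01, 0.16, -0.04, -0.17], [-0.09, 0.01, 0.24, -0.06, -0.26], [0.05, -0.01, -0.13, 0.03, 0.14]] + [[0.05, -0.10, -0.02, 0.04, -0.04],[-0.04, 0.08, 0.01, -0.03, 0.04],[0.22, -0.45, -0.07, 0.16, -0.2],[-0.08, 0.15, 0.02, -0.06, 0.07],[0.02, -0.04, -0.01, 0.02, -0.02]] + [[0.1, 0.08, 0.13, 0.18, 0.05], [-0.11, -0.08, -0.15, -0.20, -0.06], [0.01, 0.01, 0.01, 0.01, 0.00], [0.13, 0.10, 0.17, 0.23, 0.06], [-0.07, -0.05, -0.09, -0.12, -0.03]]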